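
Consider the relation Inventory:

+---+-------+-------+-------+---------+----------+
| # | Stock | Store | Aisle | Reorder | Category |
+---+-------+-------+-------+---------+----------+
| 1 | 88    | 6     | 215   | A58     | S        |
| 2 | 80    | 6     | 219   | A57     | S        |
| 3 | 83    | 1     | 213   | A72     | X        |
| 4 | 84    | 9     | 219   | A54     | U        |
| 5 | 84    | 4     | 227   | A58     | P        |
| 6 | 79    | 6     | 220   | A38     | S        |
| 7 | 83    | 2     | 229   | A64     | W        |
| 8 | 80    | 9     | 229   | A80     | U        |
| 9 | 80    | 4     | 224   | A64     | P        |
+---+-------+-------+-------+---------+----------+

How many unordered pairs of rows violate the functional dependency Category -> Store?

0

Category=S: all 3 rows agree on Store — 0 pairs.
Category=U: all 2 rows agree on Store — 0 pairs.
Category=P: all 2 rows agree on Store — 0 pairs.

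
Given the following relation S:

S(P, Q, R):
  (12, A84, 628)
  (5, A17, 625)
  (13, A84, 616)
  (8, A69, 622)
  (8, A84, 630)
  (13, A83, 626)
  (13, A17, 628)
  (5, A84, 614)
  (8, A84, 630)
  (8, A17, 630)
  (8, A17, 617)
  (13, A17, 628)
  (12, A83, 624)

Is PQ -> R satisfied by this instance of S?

No

(P=12, Q=A84): 1 row → R = 628 ✓
(P=5, Q=A17): 1 row → R = 625 ✓
(P=13, Q=A84): 1 row → R = 616 ✓
(P=8, Q=A69): 1 row → R = 622 ✓
(P=8, Q=A84): 2 rows → R = 630, 630 ✓
(P=13, Q=A83): 1 row → R = 626 ✓
(P=13, Q=A17): 2 rows → R = 628, 628 ✓
(P=5, Q=A84): 1 row → R = 614 ✓
(P=8, Q=A17): 2 rows → R takes values {630, 617} — violation
(P=12, Q=A83): 1 row → R = 624 ✓
Two rows agree on PQ but differ on R, so PQ -> R does not hold.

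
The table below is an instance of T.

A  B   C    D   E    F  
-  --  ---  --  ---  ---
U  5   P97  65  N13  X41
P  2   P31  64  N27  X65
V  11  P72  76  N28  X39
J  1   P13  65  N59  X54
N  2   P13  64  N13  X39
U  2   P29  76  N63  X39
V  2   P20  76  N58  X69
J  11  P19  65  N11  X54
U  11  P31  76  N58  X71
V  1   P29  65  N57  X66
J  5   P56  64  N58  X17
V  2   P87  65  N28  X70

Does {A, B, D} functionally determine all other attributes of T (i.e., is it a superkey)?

All 12 rows have distinct {A, B, D} values, so {A, B, D} → (all attributes) holds and {A, B, D} is a superkey.

Yes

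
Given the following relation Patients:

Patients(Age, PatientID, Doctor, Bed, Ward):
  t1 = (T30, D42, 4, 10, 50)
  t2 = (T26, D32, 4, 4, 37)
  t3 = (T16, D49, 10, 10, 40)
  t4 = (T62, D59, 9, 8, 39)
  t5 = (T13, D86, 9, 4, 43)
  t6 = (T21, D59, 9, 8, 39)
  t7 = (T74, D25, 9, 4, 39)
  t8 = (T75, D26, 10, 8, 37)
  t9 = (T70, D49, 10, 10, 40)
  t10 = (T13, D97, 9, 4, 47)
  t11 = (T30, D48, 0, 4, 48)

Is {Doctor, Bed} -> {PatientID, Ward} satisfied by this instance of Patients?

No

(Doctor=4, Bed=10): row 1 → {PatientID,Ward} = (D42, 50) ✓
(Doctor=4, Bed=4): row 2 → {PatientID,Ward} = (D32, 37) ✓
(Doctor=10, Bed=10): rows 3, 9 → {PatientID,Ward} = (D49, 40), (D49, 40) ✓
(Doctor=9, Bed=8): rows 4, 6 → {PatientID,Ward} = (D59, 39), (D59, 39) ✓
(Doctor=9, Bed=4): rows 5, 7, 10 → {PatientID,Ward} takes values {(D86, 43), (D25, 39), (D97, 47)} — violation
(Doctor=10, Bed=8): row 8 → {PatientID,Ward} = (D26, 37) ✓
(Doctor=0, Bed=4): row 11 → {PatientID,Ward} = (D48, 48) ✓
Two rows agree on {Doctor, Bed} but differ on {PatientID, Ward}, so {Doctor, Bed} -> {PatientID, Ward} does not hold.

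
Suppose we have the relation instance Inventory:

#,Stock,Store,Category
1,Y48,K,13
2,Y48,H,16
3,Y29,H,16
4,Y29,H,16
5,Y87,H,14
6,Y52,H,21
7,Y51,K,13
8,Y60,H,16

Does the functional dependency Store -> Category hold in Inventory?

No

Store=K: rows 1, 7 → Category = 13, 13 ✓
Store=H: rows 2, 3, 4, 5, 6, 8 → Category takes values {16, 14, 21} — violation
Two rows agree on Store but differ on Category, so Store -> Category does not hold.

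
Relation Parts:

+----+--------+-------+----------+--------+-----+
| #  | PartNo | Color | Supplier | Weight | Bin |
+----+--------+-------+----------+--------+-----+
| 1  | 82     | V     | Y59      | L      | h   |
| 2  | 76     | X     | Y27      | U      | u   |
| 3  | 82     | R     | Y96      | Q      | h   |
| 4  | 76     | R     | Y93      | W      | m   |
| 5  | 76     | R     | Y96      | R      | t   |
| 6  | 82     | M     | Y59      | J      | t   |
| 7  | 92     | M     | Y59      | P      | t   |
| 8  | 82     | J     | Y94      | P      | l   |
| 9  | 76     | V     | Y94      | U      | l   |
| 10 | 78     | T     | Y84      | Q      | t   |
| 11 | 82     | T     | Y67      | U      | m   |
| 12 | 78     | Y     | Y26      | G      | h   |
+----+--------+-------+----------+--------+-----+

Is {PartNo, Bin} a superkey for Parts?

Rows 1 and 3 have the same {PartNo, Bin} value (PartNo=82, Bin=h) but are distinct tuples, so {PartNo, Bin} does not determine every attribute — not a superkey.

No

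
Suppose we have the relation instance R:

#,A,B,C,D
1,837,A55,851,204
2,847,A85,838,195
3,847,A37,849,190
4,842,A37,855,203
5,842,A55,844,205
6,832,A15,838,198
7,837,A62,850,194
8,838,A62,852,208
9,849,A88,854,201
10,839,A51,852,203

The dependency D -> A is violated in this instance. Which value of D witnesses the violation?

203

D=204: row 1 → A = 837 ✓
D=195: row 2 → A = 847 ✓
D=190: row 3 → A = 847 ✓
D=203: rows 4, 10 → A takes values {842, 839} — violation
D=205: row 5 → A = 842 ✓
D=198: row 6 → A = 832 ✓
D=194: row 7 → A = 837 ✓
D=208: row 8 → A = 838 ✓
D=201: row 9 → A = 849 ✓
The only D value with inconsistent A is D=203.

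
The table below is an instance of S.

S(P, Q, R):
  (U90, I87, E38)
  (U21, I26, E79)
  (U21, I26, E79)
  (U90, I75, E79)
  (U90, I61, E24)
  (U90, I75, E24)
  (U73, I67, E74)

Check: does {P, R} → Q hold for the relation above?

No

(P=U90, R=E38): 1 row → Q = I87 ✓
(P=U21, R=E79): 2 rows → Q = I26, I26 ✓
(P=U90, R=E79): 1 row → Q = I75 ✓
(P=U90, R=E24): 2 rows → Q takes values {I61, I75} — violation
(P=U73, R=E74): 1 row → Q = I67 ✓
Two rows agree on {P, R} but differ on Q, so {P, R} → Q does not hold.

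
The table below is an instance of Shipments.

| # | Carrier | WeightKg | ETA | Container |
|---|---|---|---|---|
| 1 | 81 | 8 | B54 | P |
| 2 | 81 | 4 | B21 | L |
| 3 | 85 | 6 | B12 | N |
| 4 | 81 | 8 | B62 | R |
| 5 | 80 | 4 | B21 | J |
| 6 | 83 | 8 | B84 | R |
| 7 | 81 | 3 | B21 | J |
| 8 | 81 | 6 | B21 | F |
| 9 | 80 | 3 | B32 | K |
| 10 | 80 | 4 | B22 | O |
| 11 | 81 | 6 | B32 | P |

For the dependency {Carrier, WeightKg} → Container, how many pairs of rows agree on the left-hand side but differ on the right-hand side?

3

(Carrier=81, WeightKg=8): violating pairs (1,4) — 1 pair.
(Carrier=80, WeightKg=4): violating pairs (5,10) — 1 pair.
(Carrier=81, WeightKg=6): violating pairs (8,11) — 1 pair.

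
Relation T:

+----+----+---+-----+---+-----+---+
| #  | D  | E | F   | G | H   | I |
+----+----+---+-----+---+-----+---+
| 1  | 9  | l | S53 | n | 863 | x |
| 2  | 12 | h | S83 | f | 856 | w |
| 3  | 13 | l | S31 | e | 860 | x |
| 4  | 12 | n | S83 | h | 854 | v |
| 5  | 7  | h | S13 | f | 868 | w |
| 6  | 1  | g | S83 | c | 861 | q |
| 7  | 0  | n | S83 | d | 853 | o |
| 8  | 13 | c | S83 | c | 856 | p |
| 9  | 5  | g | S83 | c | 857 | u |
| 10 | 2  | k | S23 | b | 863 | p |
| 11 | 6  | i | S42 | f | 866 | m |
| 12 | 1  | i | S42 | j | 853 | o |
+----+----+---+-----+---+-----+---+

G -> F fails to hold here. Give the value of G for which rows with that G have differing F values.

f

G=n: row 1 → F = S53 ✓
G=f: rows 2, 5, 11 → F takes values {S83, S13, S42} — violation
G=e: row 3 → F = S31 ✓
G=h: row 4 → F = S83 ✓
G=c: rows 6, 8, 9 → F = S83, S83, S83 ✓
G=d: row 7 → F = S83 ✓
G=b: row 10 → F = S23 ✓
G=j: row 12 → F = S42 ✓
The only G value with inconsistent F is G=f.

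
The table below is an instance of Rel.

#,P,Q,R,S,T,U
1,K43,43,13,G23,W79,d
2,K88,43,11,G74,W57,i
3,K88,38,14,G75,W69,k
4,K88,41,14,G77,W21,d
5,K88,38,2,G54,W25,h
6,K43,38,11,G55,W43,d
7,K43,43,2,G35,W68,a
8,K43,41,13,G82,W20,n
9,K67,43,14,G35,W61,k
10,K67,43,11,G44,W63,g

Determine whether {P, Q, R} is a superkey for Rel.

Yes

All 10 rows have distinct {P, Q, R} values, so {P, Q, R} → (all attributes) holds and {P, Q, R} is a superkey.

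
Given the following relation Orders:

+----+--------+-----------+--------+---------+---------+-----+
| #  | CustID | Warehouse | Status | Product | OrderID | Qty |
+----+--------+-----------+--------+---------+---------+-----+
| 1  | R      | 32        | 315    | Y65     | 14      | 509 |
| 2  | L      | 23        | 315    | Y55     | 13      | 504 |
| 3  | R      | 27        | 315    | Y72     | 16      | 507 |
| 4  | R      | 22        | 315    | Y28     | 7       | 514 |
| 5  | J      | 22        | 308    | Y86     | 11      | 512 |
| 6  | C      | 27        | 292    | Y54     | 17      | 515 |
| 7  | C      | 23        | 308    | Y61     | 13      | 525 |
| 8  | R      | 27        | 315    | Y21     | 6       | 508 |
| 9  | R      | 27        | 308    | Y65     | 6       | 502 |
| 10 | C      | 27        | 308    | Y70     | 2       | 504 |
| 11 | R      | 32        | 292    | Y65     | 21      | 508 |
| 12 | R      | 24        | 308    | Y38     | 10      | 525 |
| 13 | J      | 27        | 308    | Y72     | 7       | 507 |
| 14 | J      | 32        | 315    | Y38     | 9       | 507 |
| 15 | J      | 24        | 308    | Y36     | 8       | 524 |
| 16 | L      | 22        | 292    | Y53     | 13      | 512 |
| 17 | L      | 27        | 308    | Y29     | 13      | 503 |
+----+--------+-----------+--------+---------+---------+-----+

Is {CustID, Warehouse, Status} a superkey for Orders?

No

Rows 3 and 8 have the same {CustID, Warehouse, Status} value (CustID=R, Warehouse=27, Status=315) but are distinct tuples, so {CustID, Warehouse, Status} does not determine every attribute — not a superkey.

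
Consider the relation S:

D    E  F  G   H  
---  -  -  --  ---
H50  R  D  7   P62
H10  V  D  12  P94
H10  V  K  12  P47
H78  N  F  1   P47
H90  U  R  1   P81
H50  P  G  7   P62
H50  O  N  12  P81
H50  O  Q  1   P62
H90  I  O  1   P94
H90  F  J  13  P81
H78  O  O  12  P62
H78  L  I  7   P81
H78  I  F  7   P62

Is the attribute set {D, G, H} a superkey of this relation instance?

Two distinct rows share (D=H50, G=7, H=P62), so {D, G, H} does not determine every attribute — not a superkey.

No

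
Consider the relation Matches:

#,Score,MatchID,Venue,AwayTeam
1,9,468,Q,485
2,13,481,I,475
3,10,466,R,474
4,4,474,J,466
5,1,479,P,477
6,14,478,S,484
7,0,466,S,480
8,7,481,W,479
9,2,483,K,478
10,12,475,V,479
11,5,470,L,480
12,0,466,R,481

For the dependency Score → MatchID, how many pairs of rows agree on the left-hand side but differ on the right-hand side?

Score=0: all 2 rows agree on MatchID — 0 pairs.

0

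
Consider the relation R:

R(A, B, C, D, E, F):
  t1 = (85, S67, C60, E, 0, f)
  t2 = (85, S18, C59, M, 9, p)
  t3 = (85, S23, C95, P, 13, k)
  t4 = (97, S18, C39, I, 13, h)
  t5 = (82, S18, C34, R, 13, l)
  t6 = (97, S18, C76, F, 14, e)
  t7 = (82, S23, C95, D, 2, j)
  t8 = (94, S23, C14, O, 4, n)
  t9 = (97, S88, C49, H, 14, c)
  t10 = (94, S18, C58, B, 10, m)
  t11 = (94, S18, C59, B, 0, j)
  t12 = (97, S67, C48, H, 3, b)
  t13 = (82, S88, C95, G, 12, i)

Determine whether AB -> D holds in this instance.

No

(A=85, B=S67): row 1 → D = E ✓
(A=85, B=S18): row 2 → D = M ✓
(A=85, B=S23): row 3 → D = P ✓
(A=97, B=S18): rows 4, 6 → D takes values {I, F} — violation
(A=82, B=S18): row 5 → D = R ✓
(A=82, B=S23): row 7 → D = D ✓
(A=94, B=S23): row 8 → D = O ✓
(A=97, B=S88): row 9 → D = H ✓
(A=94, B=S18): rows 10, 11 → D = B, B ✓
(A=97, B=S67): row 12 → D = H ✓
(A=82, B=S88): row 13 → D = G ✓
Two rows agree on AB but differ on D, so AB -> D does not hold.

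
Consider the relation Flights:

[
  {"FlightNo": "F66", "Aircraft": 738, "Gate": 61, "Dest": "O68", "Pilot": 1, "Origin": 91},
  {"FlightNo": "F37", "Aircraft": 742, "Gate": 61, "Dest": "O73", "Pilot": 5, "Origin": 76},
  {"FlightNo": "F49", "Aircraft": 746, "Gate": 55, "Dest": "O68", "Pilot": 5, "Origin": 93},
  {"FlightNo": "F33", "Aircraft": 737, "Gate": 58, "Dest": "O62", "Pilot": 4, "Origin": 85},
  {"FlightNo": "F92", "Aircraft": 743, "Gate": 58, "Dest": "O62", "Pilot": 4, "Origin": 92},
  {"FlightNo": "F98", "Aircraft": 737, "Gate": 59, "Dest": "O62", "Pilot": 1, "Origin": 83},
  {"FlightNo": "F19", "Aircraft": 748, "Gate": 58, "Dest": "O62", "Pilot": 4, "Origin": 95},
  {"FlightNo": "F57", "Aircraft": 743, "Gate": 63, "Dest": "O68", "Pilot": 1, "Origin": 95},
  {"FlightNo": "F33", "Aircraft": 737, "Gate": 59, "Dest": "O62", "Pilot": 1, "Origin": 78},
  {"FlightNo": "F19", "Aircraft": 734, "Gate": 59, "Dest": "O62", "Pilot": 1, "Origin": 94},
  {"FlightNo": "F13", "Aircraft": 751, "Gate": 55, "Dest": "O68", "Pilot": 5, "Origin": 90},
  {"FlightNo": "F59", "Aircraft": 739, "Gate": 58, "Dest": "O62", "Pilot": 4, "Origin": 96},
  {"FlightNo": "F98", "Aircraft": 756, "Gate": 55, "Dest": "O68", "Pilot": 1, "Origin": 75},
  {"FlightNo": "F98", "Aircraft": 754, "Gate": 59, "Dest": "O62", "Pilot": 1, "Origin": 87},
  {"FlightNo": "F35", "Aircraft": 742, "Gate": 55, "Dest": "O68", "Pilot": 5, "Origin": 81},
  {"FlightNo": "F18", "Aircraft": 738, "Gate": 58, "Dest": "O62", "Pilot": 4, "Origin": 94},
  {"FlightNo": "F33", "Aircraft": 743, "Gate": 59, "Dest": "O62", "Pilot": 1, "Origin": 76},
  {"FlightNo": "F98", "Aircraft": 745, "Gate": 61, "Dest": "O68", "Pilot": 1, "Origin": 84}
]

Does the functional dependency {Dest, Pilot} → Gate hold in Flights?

No

(Dest=O68, Pilot=1): 4 rows → Gate takes values {61, 63, 55} — violation
(Dest=O73, Pilot=5): 1 row → Gate = 61 ✓
(Dest=O68, Pilot=5): 3 rows → Gate = 55, 55, 55 ✓
(Dest=O62, Pilot=4): 5 rows → Gate = 58, 58, 58, 58, 58 ✓
(Dest=O62, Pilot=1): 5 rows → Gate = 59, 59, 59, 59, 59 ✓
Two rows agree on {Dest, Pilot} but differ on Gate, so {Dest, Pilot} → Gate does not hold.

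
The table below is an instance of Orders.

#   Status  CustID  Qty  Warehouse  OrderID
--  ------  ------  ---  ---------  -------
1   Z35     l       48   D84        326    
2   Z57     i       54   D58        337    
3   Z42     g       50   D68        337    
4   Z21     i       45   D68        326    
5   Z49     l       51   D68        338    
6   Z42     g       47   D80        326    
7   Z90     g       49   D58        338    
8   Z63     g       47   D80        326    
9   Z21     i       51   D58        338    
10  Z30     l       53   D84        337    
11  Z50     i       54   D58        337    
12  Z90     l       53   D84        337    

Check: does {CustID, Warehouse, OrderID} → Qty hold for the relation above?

Yes

(CustID=l, Warehouse=D84, OrderID=326): row 1 → Qty = 48 ✓
(CustID=i, Warehouse=D58, OrderID=337): rows 2, 11 → Qty = 54, 54 ✓
(CustID=g, Warehouse=D68, OrderID=337): row 3 → Qty = 50 ✓
(CustID=i, Warehouse=D68, OrderID=326): row 4 → Qty = 45 ✓
(CustID=l, Warehouse=D68, OrderID=338): row 5 → Qty = 51 ✓
(CustID=g, Warehouse=D80, OrderID=326): rows 6, 8 → Qty = 47, 47 ✓
(CustID=g, Warehouse=D58, OrderID=338): row 7 → Qty = 49 ✓
(CustID=i, Warehouse=D58, OrderID=338): row 9 → Qty = 51 ✓
(CustID=l, Warehouse=D84, OrderID=337): rows 10, 12 → Qty = 53, 53 ✓
Every {CustID, Warehouse, OrderID} value is associated with a single Qty value, so {CustID, Warehouse, OrderID} → Qty holds.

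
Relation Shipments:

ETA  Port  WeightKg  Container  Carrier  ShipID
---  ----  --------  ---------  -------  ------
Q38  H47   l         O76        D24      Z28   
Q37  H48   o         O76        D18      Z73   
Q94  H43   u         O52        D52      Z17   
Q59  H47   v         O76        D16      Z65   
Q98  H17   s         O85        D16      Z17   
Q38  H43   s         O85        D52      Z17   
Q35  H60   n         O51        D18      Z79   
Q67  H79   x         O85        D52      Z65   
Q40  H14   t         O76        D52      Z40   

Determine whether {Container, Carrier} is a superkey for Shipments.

Two distinct rows share (Container=O85, Carrier=D52), so {Container, Carrier} does not determine every attribute — not a superkey.

No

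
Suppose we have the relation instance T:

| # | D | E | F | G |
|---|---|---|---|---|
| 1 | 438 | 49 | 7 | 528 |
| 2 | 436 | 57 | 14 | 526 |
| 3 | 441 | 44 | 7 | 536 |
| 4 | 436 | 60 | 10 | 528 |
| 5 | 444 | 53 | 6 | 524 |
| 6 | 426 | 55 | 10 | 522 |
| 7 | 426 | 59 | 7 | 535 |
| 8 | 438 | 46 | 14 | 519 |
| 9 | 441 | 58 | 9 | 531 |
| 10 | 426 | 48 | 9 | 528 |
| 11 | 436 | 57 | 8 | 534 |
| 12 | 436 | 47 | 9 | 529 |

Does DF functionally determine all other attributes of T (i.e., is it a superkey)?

All 12 rows have distinct DF values, so DF → (all attributes) holds and DF is a superkey.

Yes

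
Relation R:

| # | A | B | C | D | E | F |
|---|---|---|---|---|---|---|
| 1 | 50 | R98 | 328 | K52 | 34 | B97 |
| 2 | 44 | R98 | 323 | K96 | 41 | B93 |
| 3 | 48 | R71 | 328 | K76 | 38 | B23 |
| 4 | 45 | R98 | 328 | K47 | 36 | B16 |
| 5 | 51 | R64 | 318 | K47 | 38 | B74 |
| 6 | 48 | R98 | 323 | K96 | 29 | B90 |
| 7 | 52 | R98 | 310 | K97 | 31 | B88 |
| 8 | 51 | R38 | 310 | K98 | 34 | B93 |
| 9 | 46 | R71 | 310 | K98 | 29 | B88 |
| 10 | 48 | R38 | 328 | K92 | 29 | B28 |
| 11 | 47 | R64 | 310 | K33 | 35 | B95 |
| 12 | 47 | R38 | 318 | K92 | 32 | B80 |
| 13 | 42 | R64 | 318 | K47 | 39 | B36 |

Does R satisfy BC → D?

No

(B=R98, C=328): rows 1, 4 → D takes values {K52, K47} — violation
(B=R98, C=323): rows 2, 6 → D = K96, K96 ✓
(B=R71, C=328): row 3 → D = K76 ✓
(B=R64, C=318): rows 5, 13 → D = K47, K47 ✓
(B=R98, C=310): row 7 → D = K97 ✓
(B=R38, C=310): row 8 → D = K98 ✓
(B=R71, C=310): row 9 → D = K98 ✓
(B=R38, C=328): row 10 → D = K92 ✓
(B=R64, C=310): row 11 → D = K33 ✓
(B=R38, C=318): row 12 → D = K92 ✓
Two rows agree on BC but differ on D, so BC → D does not hold.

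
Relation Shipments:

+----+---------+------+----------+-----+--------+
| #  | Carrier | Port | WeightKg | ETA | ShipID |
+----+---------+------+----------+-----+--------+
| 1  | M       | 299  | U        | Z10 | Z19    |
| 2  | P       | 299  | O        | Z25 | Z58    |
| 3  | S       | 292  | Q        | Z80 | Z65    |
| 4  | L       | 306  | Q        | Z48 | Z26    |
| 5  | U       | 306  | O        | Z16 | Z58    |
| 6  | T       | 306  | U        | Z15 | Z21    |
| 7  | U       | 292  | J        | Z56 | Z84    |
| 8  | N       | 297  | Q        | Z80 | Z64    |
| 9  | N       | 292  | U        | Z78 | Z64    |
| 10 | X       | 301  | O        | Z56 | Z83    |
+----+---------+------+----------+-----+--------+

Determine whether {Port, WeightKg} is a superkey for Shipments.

Yes

All 10 rows have distinct {Port, WeightKg} values, so {Port, WeightKg} → (all attributes) holds and {Port, WeightKg} is a superkey.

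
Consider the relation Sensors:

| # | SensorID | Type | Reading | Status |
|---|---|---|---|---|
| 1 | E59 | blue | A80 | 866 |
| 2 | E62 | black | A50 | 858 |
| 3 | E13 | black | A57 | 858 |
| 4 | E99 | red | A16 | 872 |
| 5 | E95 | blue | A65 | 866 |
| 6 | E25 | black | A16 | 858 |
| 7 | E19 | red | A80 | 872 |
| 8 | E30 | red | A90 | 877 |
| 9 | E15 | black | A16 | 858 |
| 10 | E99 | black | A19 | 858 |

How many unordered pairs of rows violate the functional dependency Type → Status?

Type=blue: all 2 rows agree on Status — 0 pairs.
Type=black: all 5 rows agree on Status — 0 pairs.
Type=red: violating pairs (4,8), (7,8) — 2 pairs.

2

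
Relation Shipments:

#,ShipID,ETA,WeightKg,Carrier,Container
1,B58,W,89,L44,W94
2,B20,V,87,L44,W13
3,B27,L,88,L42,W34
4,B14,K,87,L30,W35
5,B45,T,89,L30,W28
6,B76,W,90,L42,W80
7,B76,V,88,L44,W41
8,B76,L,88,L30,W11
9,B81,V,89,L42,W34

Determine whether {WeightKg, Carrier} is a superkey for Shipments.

All 9 rows have distinct {WeightKg, Carrier} values, so {WeightKg, Carrier} → (all attributes) holds and {WeightKg, Carrier} is a superkey.

Yes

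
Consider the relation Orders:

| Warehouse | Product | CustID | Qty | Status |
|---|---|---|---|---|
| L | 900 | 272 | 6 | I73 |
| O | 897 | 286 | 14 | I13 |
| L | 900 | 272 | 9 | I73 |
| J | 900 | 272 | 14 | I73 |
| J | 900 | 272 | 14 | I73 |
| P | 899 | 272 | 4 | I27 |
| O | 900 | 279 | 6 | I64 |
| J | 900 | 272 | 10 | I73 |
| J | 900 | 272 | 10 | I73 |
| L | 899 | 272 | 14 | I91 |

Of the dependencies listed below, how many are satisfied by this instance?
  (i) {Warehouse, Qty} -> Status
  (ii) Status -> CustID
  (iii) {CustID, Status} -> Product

(i) {Warehouse, Qty} -> Status: every LHS value maps to a single RHS value — holds.
(ii) Status -> CustID: every LHS value maps to a single RHS value — holds.
(iii) {CustID, Status} -> Product: every LHS value maps to a single RHS value — holds.
3 of the 3 dependencies hold.

3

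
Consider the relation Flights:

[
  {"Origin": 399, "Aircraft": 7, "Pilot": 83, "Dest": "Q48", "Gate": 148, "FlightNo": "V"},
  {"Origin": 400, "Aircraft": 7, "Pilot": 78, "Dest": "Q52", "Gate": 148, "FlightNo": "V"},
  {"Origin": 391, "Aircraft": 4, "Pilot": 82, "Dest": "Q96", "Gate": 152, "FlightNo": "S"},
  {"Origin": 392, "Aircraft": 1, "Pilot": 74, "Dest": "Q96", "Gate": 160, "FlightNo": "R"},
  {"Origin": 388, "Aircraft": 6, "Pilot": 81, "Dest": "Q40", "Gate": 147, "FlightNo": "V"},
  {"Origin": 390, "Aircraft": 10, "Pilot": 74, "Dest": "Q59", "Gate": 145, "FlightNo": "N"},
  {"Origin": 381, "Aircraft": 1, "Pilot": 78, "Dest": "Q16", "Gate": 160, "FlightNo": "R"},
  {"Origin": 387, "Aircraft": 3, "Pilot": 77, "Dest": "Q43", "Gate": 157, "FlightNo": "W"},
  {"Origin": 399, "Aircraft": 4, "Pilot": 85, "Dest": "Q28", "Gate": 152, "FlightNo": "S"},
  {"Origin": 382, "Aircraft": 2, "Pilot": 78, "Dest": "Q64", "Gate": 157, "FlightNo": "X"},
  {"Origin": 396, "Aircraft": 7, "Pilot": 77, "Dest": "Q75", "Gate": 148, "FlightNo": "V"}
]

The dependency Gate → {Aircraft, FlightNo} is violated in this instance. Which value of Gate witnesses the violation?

Gate=148: 3 rows → {Aircraft,FlightNo} = (7, V), (7, V), (7, V) ✓
Gate=152: 2 rows → {Aircraft,FlightNo} = (4, S), (4, S) ✓
Gate=160: 2 rows → {Aircraft,FlightNo} = (1, R), (1, R) ✓
Gate=147: 1 row → {Aircraft,FlightNo} = (6, V) ✓
Gate=145: 1 row → {Aircraft,FlightNo} = (10, N) ✓
Gate=157: 2 rows → {Aircraft,FlightNo} takes values {(3, W), (2, X)} — violation
The only Gate value with inconsistent RHS is Gate=157.

157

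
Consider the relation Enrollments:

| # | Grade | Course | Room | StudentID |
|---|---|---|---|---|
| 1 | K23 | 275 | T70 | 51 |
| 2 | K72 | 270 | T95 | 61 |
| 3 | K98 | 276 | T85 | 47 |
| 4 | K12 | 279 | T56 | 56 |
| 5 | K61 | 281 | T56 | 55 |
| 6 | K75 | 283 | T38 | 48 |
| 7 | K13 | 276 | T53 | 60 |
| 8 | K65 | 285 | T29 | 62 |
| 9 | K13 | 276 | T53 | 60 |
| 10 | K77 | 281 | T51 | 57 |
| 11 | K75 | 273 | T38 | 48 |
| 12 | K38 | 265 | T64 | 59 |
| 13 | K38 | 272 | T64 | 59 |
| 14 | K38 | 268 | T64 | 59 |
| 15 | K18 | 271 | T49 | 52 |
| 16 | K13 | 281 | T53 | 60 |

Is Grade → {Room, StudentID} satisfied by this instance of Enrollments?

Grade=K23: row 1 → {Room,StudentID} = (T70, 51) ✓
Grade=K72: row 2 → {Room,StudentID} = (T95, 61) ✓
Grade=K98: row 3 → {Room,StudentID} = (T85, 47) ✓
Grade=K12: row 4 → {Room,StudentID} = (T56, 56) ✓
Grade=K61: row 5 → {Room,StudentID} = (T56, 55) ✓
Grade=K75: rows 6, 11 → {Room,StudentID} = (T38, 48), (T38, 48) ✓
Grade=K13: rows 7, 9, 16 → {Room,StudentID} = (T53, 60), (T53, 60), (T53, 60) ✓
Grade=K65: row 8 → {Room,StudentID} = (T29, 62) ✓
Grade=K77: row 10 → {Room,StudentID} = (T51, 57) ✓
Grade=K38: rows 12, 13, 14 → {Room,StudentID} = (T64, 59), (T64, 59), (T64, 59) ✓
Grade=K18: row 15 → {Room,StudentID} = (T49, 52) ✓
Every Grade value is associated with a single {Room, StudentID} value, so Grade → {Room, StudentID} holds.

Yes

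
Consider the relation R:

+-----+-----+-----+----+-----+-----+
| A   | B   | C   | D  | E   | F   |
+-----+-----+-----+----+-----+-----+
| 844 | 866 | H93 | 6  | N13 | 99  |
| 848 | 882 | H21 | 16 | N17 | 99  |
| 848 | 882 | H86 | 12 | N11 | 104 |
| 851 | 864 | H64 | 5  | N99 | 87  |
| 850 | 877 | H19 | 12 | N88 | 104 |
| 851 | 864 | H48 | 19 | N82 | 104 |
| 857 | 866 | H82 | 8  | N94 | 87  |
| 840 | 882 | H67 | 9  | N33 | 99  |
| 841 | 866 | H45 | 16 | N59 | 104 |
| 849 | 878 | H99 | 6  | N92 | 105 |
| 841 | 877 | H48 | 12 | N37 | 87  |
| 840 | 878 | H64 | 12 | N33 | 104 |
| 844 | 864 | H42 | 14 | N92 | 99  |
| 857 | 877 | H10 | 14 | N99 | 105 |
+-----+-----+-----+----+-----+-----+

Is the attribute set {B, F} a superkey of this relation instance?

Two distinct rows share (B=882, F=99), so {B, F} does not determine every attribute — not a superkey.

No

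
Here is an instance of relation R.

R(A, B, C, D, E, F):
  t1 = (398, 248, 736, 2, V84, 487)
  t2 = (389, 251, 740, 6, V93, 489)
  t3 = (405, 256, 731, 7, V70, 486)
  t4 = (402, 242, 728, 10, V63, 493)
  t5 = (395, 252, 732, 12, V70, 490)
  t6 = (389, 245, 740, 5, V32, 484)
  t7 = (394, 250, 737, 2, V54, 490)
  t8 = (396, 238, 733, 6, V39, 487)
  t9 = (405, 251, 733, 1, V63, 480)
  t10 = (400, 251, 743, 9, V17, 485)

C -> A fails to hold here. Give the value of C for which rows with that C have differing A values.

C=736: row 1 → A = 398 ✓
C=740: rows 2, 6 → A = 389, 389 ✓
C=731: row 3 → A = 405 ✓
C=728: row 4 → A = 402 ✓
C=732: row 5 → A = 395 ✓
C=737: row 7 → A = 394 ✓
C=733: rows 8, 9 → A takes values {396, 405} — violation
C=743: row 10 → A = 400 ✓
The only C value with inconsistent A is C=733.

733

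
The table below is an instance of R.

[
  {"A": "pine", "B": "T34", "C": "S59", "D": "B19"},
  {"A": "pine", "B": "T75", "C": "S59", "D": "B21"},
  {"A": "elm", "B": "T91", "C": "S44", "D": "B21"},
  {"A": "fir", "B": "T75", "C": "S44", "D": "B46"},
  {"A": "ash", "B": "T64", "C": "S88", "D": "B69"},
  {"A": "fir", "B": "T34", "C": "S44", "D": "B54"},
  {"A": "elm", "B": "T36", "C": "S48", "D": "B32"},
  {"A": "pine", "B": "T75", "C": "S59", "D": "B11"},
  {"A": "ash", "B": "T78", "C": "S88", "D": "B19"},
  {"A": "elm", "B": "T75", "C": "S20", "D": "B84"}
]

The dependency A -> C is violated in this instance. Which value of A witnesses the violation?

A=pine: 3 rows → C = S59, S59, S59 ✓
A=elm: 3 rows → C takes values {S44, S48, S20} — violation
A=fir: 2 rows → C = S44, S44 ✓
A=ash: 2 rows → C = S88, S88 ✓
The only A value with inconsistent C is A=elm.

elm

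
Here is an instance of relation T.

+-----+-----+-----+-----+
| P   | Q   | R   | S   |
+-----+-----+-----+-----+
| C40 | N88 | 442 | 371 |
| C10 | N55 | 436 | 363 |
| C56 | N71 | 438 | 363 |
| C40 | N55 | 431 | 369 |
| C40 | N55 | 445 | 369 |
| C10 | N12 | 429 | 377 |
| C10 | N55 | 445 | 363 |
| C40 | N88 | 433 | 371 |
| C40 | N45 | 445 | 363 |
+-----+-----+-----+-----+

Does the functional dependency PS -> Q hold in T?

(P=C40, S=371): 2 rows → Q = N88, N88 ✓
(P=C10, S=363): 2 rows → Q = N55, N55 ✓
(P=C56, S=363): 1 row → Q = N71 ✓
(P=C40, S=369): 2 rows → Q = N55, N55 ✓
(P=C10, S=377): 1 row → Q = N12 ✓
(P=C40, S=363): 1 row → Q = N45 ✓
Every PS value is associated with a single Q value, so PS -> Q holds.

Yes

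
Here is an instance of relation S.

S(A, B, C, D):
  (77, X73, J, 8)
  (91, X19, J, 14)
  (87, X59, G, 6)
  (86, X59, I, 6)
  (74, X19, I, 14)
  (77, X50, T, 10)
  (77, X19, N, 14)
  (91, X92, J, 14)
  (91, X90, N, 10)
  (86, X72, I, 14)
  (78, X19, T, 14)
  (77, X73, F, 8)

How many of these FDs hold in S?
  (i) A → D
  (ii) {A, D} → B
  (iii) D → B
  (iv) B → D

(i) A → D: A=77: 4 rows → D takes values {8, 10, 14} — violation; A=91: 3 rows → D takes values {14, 10} — violation; A=86: 2 rows → D takes values {6, 14} — violation — fails.
(ii) {A, D} → B: (A=91, D=14): 2 rows → B takes values {X19, X92} — violation — fails.
(iii) D → B: D=14: 6 rows → B takes values {X19, X92, X72} — violation; D=10: 2 rows → B takes values {X50, X90} — violation — fails.
(iv) B → D: every LHS value maps to a single RHS value — holds.
1 of the 4 dependencies holds.

1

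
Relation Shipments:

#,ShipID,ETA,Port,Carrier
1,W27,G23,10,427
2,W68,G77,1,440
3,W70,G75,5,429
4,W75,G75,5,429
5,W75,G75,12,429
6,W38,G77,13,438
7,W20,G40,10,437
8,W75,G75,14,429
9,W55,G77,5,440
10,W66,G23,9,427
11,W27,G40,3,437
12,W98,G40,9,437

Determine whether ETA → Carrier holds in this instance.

ETA=G23: rows 1, 10 → Carrier = 427, 427 ✓
ETA=G77: rows 2, 6, 9 → Carrier takes values {440, 438} — violation
ETA=G75: rows 3, 4, 5, 8 → Carrier = 429, 429, 429, 429 ✓
ETA=G40: rows 7, 11, 12 → Carrier = 437, 437, 437 ✓
Two rows agree on ETA but differ on Carrier, so ETA → Carrier does not hold.

No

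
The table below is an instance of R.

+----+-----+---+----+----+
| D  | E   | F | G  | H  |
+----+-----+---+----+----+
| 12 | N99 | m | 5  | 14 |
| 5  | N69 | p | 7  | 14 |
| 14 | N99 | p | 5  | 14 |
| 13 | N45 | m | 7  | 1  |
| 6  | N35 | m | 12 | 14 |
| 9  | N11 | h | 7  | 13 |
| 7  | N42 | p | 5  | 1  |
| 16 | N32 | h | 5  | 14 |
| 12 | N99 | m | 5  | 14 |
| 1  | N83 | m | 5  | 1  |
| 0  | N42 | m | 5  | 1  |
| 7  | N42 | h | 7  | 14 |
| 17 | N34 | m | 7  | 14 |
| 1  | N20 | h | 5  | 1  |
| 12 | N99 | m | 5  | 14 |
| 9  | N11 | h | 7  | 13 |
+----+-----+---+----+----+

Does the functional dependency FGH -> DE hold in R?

(F=m, G=5, H=14): 3 rows → {D,E} = (12, N99), (12, N99), (12, N99) ✓
(F=p, G=7, H=14): 1 row → {D,E} = (5, N69) ✓
(F=p, G=5, H=14): 1 row → {D,E} = (14, N99) ✓
(F=m, G=7, H=1): 1 row → {D,E} = (13, N45) ✓
(F=m, G=12, H=14): 1 row → {D,E} = (6, N35) ✓
(F=h, G=7, H=13): 2 rows → {D,E} = (9, N11), (9, N11) ✓
(F=p, G=5, H=1): 1 row → {D,E} = (7, N42) ✓
(F=h, G=5, H=14): 1 row → {D,E} = (16, N32) ✓
(F=m, G=5, H=1): 2 rows → {D,E} takes values {(1, N83), (0, N42)} — violation
(F=h, G=7, H=14): 1 row → {D,E} = (7, N42) ✓
(F=m, G=7, H=14): 1 row → {D,E} = (17, N34) ✓
(F=h, G=5, H=1): 1 row → {D,E} = (1, N20) ✓
Two rows agree on FGH but differ on DE, so FGH -> DE does not hold.

No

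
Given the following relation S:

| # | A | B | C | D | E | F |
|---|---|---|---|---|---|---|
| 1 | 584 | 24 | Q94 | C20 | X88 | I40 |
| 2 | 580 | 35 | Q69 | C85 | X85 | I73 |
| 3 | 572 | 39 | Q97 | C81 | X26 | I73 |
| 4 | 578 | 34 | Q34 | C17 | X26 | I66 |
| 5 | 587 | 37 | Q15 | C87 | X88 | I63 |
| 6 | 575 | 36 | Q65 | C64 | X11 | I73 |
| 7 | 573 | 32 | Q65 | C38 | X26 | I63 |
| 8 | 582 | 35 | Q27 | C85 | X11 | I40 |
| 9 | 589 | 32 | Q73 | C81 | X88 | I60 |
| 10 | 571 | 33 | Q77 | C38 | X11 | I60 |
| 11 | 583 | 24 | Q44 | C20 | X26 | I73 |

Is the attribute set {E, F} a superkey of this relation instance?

No

Rows 3 and 11 have the same {E, F} value (E=X26, F=I73) but are distinct tuples, so {E, F} does not determine every attribute — not a superkey.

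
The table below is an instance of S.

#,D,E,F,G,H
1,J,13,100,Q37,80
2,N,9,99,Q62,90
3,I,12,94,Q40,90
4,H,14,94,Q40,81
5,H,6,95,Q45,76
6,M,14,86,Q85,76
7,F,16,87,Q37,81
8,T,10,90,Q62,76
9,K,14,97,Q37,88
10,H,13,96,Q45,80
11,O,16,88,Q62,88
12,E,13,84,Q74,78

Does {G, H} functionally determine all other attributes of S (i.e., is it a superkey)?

All 12 rows have distinct {G, H} values, so {G, H} → (all attributes) holds and {G, H} is a superkey.

Yes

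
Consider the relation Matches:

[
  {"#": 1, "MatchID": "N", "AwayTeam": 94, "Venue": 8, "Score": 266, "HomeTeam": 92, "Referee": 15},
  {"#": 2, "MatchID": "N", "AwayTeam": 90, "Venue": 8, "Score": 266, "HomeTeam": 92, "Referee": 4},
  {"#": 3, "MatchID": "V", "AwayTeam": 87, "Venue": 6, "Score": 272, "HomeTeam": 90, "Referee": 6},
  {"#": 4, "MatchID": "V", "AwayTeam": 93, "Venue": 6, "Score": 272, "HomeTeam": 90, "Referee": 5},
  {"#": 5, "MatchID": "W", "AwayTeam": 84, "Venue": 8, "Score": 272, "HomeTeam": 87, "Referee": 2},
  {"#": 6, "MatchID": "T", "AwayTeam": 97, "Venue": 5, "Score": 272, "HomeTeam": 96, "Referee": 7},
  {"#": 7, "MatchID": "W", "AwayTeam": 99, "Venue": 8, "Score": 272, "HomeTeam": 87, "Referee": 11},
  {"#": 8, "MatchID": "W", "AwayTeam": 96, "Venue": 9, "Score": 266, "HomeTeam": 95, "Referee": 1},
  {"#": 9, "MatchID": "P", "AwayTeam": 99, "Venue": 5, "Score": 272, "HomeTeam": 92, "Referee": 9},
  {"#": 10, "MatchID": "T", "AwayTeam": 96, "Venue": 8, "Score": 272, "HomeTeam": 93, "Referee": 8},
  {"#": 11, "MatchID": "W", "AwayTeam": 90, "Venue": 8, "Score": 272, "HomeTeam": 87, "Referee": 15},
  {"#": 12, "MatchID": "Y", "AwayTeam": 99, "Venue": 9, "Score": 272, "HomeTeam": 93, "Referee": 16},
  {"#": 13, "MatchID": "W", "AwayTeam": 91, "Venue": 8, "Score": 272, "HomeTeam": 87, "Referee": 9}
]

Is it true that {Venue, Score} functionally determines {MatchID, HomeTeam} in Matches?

No

(Venue=8, Score=266): rows 1, 2 → {MatchID,HomeTeam} = (N, 92), (N, 92) ✓
(Venue=6, Score=272): rows 3, 4 → {MatchID,HomeTeam} = (V, 90), (V, 90) ✓
(Venue=8, Score=272): rows 5, 7, 10, 11, 13 → {MatchID,HomeTeam} takes values {(W, 87), (T, 93)} — violation
(Venue=5, Score=272): rows 6, 9 → {MatchID,HomeTeam} takes values {(T, 96), (P, 92)} — violation
(Venue=9, Score=266): row 8 → {MatchID,HomeTeam} = (W, 95) ✓
(Venue=9, Score=272): row 12 → {MatchID,HomeTeam} = (Y, 93) ✓
Two rows agree on {Venue, Score} but differ on {MatchID, HomeTeam}, so {Venue, Score} -> {MatchID, HomeTeam} does not hold.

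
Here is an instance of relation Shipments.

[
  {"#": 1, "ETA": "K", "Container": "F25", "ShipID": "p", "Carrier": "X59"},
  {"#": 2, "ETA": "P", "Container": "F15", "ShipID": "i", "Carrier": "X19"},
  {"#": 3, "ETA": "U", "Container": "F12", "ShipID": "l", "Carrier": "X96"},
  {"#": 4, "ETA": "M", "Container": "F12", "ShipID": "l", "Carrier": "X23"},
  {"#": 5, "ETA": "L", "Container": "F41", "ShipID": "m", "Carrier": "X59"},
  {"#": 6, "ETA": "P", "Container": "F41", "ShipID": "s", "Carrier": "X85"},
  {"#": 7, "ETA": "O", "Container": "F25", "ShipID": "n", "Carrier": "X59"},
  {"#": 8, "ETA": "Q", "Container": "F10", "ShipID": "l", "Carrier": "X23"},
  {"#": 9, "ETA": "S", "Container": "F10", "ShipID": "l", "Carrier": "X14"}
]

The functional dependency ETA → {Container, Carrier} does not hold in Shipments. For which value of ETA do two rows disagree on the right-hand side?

P

ETA=K: row 1 → {Container,Carrier} = (F25, X59) ✓
ETA=P: rows 2, 6 → {Container,Carrier} takes values {(F15, X19), (F41, X85)} — violation
ETA=U: row 3 → {Container,Carrier} = (F12, X96) ✓
ETA=M: row 4 → {Container,Carrier} = (F12, X23) ✓
ETA=L: row 5 → {Container,Carrier} = (F41, X59) ✓
ETA=O: row 7 → {Container,Carrier} = (F25, X59) ✓
ETA=Q: row 8 → {Container,Carrier} = (F10, X23) ✓
ETA=S: row 9 → {Container,Carrier} = (F10, X14) ✓
The only ETA value with inconsistent RHS is ETA=P.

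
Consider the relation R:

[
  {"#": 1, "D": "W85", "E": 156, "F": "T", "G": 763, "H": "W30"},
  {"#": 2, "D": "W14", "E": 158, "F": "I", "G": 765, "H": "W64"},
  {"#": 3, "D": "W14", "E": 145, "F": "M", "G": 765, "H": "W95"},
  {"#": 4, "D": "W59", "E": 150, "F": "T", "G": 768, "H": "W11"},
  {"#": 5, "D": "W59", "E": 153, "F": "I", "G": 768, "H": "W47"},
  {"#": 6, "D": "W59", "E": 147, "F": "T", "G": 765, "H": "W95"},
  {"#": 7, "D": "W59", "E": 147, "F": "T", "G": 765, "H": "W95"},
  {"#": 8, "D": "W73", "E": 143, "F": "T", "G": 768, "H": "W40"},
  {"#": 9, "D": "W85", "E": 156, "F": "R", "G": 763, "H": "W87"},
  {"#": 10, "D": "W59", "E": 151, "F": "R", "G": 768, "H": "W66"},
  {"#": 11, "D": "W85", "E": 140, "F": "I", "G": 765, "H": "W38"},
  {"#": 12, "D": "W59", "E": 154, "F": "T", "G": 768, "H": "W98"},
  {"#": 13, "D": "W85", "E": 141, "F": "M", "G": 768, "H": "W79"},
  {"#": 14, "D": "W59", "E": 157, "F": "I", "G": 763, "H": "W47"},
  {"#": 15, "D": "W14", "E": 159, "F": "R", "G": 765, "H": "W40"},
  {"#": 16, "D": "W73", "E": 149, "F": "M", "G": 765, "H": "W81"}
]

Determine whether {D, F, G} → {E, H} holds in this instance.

(D=W85, F=T, G=763): row 1 → {E,H} = (156, W30) ✓
(D=W14, F=I, G=765): row 2 → {E,H} = (158, W64) ✓
(D=W14, F=M, G=765): row 3 → {E,H} = (145, W95) ✓
(D=W59, F=T, G=768): rows 4, 12 → {E,H} takes values {(150, W11), (154, W98)} — violation
(D=W59, F=I, G=768): row 5 → {E,H} = (153, W47) ✓
(D=W59, F=T, G=765): rows 6, 7 → {E,H} = (147, W95), (147, W95) ✓
(D=W73, F=T, G=768): row 8 → {E,H} = (143, W40) ✓
(D=W85, F=R, G=763): row 9 → {E,H} = (156, W87) ✓
(D=W59, F=R, G=768): row 10 → {E,H} = (151, W66) ✓
(D=W85, F=I, G=765): row 11 → {E,H} = (140, W38) ✓
(D=W85, F=M, G=768): row 13 → {E,H} = (141, W79) ✓
(D=W59, F=I, G=763): row 14 → {E,H} = (157, W47) ✓
(D=W14, F=R, G=765): row 15 → {E,H} = (159, W40) ✓
(D=W73, F=M, G=765): row 16 → {E,H} = (149, W81) ✓
Two rows agree on {D, F, G} but differ on {E, H}, so {D, F, G} → {E, H} does not hold.

No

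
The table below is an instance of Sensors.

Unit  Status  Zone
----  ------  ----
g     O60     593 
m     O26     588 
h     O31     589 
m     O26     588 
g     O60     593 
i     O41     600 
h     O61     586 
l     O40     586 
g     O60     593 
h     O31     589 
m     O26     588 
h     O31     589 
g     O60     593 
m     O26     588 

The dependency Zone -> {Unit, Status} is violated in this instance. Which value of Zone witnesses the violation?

Zone=593: 4 rows → {Unit,Status} = (g, O60), (g, O60), (g, O60), (g, O60) ✓
Zone=588: 4 rows → {Unit,Status} = (m, O26), (m, O26), (m, O26), (m, O26) ✓
Zone=589: 3 rows → {Unit,Status} = (h, O31), (h, O31), (h, O31) ✓
Zone=600: 1 row → {Unit,Status} = (i, O41) ✓
Zone=586: 2 rows → {Unit,Status} takes values {(h, O61), (l, O40)} — violation
The only Zone value with inconsistent RHS is Zone=586.

586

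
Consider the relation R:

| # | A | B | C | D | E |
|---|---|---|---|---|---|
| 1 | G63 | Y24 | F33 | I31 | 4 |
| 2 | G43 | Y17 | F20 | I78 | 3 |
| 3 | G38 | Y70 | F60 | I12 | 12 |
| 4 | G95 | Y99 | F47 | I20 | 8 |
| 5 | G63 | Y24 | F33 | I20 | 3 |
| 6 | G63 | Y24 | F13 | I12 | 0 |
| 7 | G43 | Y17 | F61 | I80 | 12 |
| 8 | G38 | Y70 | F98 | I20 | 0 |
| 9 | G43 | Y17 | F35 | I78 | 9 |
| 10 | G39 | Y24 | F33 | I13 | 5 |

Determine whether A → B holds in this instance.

Yes

A=G63: rows 1, 5, 6 → B = Y24, Y24, Y24 ✓
A=G43: rows 2, 7, 9 → B = Y17, Y17, Y17 ✓
A=G38: rows 3, 8 → B = Y70, Y70 ✓
A=G95: row 4 → B = Y99 ✓
A=G39: row 10 → B = Y24 ✓
Every A value is associated with a single B value, so A → B holds.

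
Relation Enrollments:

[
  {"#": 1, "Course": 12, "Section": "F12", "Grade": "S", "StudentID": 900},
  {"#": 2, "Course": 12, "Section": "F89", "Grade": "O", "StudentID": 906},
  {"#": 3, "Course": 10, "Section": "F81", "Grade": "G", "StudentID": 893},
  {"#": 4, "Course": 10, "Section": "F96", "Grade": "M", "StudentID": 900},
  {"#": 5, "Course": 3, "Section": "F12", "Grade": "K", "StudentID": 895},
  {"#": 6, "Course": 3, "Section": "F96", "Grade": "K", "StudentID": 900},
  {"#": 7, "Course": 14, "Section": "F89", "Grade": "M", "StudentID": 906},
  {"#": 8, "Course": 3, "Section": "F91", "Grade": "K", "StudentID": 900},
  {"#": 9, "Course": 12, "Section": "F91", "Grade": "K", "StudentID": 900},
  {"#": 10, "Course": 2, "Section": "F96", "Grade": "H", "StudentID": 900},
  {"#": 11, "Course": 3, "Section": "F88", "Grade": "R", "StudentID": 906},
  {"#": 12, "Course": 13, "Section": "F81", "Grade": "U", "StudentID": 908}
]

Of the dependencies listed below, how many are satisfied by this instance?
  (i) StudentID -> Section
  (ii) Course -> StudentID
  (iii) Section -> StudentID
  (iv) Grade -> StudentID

(i) StudentID -> Section: StudentID=900: rows 1, 4, 6, 8, 9, 10 → Section takes values {F12, F96, F91} — violation; StudentID=906: rows 2, 7, 11 → Section takes values {F89, F88} — violation — fails.
(ii) Course -> StudentID: Course=12: rows 1, 2, 9 → StudentID takes values {900, 906} — violation; Course=10: rows 3, 4 → StudentID takes values {893, 900} — violation; Course=3: rows 5, 6, 8, 11 → StudentID takes values {895, 900, 906} — violation — fails.
(iii) Section -> StudentID: Section=F12: rows 1, 5 → StudentID takes values {900, 895} — violation; Section=F81: rows 3, 12 → StudentID takes values {893, 908} — violation — fails.
(iv) Grade -> StudentID: Grade=M: rows 4, 7 → StudentID takes values {900, 906} — violation; Grade=K: rows 5, 6, 8, 9 → StudentID takes values {895, 900} — violation — fails.
None of the 4 dependencies hold.

0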